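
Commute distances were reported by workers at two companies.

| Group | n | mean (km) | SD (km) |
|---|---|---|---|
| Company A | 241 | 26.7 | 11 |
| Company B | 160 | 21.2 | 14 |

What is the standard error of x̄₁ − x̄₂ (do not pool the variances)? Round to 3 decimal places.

1.314

Standard errors of each mean: 11/√241 = 0.7086 and 14/√160 = 1.1068.
SE(x̄₁ − x̄₂) = √(0.7086² + 1.1068²) = 1.3142 for independent samples with unequal variances.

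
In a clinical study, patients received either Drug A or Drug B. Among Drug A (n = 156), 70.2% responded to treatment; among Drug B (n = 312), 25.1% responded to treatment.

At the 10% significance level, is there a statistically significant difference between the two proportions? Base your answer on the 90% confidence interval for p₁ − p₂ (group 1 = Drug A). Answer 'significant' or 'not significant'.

significant

Each SE is √(p̂(1−p̂)/n): √(0.7020·0.2980/156) = 0.03662 and √(0.2510·0.7490/312) = 0.02455.
SE(p̂₁ − p̂₂) = √(SE₁² + SE₂²) = √(0.0013410244 + 0.0006027025) = 0.04409, since the two samples are independent.
At 90% confidence z* = 1.645; margin = 1.645 × 0.04409 = 0.07253.
The difference is 0.7020 − 0.2510 = 0.4510, so the interval is 0.4510 ± 0.07253 = (0.37847, 0.52353).
The interval (0.37847, 0.52353) does not contain 0, so the difference is significant.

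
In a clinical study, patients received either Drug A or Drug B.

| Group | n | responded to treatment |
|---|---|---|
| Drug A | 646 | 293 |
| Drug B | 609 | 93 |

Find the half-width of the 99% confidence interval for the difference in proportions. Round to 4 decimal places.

0.0629

Sample proportions: 293/646 = 0.4536, 93/609 = 0.1527.
Each SE is √(p̂(1−p̂)/n): √(0.4536·0.5464/646) = 0.01959 and √(0.1527·0.8473/609) = 0.01458.
SE(p̂₁ − p̂₂) = √(SE₁² + SE₂²) = √(0.0003837681 + 0.0002125764) = 0.02442, since the two samples are independent.
At 99% confidence z* = 2.576; margin = 2.576 × 0.02442 = 0.06291.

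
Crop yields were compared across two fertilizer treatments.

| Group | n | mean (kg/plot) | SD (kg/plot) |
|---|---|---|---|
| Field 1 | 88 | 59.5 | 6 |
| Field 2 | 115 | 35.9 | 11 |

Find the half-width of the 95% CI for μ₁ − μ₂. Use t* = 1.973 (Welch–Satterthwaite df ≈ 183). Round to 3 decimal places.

2.385

SE₁ = s₁/√n₁ = 6/√88 = 0.6396; SE₂ = 11/√115 = 1.0258.
Independent samples, unequal variances: SE_diff = √(SE₁² + SE₂²) = √(0.40908816 + 1.05226564) = 1.2089.
t* = 1.973, so margin of error = 1.973 × 1.2089 = 2.3852.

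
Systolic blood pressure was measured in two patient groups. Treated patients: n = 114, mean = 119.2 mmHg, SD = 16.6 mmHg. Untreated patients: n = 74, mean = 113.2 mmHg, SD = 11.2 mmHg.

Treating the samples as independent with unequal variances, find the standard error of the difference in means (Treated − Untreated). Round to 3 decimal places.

2.028

Per-group SEs: s₁/√n₁ = 16.6/√114 = 1.5547, s₂/√n₂ = 11.2/√74 = 1.3020.
Unpooled SE of the difference: √(2.41709209 + 1.695204) = 2.0279.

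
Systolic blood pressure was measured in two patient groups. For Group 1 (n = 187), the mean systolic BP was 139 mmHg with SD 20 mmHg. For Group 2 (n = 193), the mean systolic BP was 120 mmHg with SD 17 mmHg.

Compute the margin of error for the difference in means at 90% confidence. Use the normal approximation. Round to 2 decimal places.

3.14

Standard errors of each mean: 20/√187 = 1.4625 and 17/√193 = 1.2237.
SE(x̄₁ − x̄₂) = √(1.4625² + 1.2237²) = 1.9069 for independent samples with unequal variances.
With z* = 1.645, the margin is 1.645 × 1.9069 = 3.1369.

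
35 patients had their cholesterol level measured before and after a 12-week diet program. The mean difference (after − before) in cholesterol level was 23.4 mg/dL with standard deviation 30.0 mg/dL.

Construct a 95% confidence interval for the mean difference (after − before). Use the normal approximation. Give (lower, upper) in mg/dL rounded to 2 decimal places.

(13.46, 33.34)

Paired design: SE = s_d/√n = 30.0/√35 = 5.0709.
z* = 1.960; margin of error = 1.960 × 5.0709 = 9.9390.
23.4 ± 9.9390 → (13.46, 33.34).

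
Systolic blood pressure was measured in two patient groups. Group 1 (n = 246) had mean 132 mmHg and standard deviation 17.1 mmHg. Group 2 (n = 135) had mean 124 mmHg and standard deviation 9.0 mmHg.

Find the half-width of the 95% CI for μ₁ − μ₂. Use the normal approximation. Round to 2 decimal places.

2.62

Per-group SEs: s₁/√n₁ = 17.1/√246 = 1.0903, s₂/√n₂ = 9.0/√135 = 0.7746.
Unpooled SE of the difference: √(1.18875409 + 0.60000516) = 1.3374.
Margin of error = z* · SE = 1.960 × 1.3374 = 2.6213.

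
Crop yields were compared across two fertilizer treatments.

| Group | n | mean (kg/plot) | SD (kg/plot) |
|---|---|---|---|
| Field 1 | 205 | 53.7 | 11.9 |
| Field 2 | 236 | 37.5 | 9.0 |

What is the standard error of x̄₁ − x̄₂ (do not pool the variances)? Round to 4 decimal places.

SE₁ = s₁/√n₁ = 11.9/√205 = 0.8311; SE₂ = 9.0/√236 = 0.5859.
Independent samples, unequal variances: SE_diff = √(SE₁² + SE₂²) = √(0.69072721 + 0.34327881) = 1.0169.

1.0169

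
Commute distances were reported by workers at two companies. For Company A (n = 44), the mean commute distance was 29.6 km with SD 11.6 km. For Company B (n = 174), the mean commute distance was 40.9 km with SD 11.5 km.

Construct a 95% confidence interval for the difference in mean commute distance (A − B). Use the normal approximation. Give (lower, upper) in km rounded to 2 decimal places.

(-15.13, -7.47)

Per-group SEs: s₁/√n₁ = 11.6/√44 = 1.7488, s₂/√n₂ = 11.5/√174 = 0.8718.
Unpooled SE of the difference: √(3.05830144 + 0.76003524) = 1.9541.
Margin of error = z* · SE = 1.960 × 1.9541 = 3.8300.
x̄₁ − x̄₂ = 29.6 − 40.9 = -11.3000.
CI: -11.3000 ± 3.8300 = (-15.13, -7.47).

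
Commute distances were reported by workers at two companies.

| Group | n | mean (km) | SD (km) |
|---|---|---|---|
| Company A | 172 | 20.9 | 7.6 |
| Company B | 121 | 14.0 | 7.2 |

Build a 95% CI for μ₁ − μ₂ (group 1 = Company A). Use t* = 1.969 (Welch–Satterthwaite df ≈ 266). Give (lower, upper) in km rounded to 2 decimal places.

(5.18, 8.62)

SE₁ = s₁/√n₁ = 7.6/√172 = 0.5795; SE₂ = 7.2/√121 = 0.6545.
Independent samples, unequal variances: SE_diff = √(SE₁² + SE₂²) = √(0.33582025 + 0.42837025) = 0.8742.
t* = 1.969, so margin of error = 1.969 × 0.8742 = 1.7213.
Difference in means = 20.9 − 14.0 = 6.9000.
6.9000 ± 1.7213 → (5.18, 8.62).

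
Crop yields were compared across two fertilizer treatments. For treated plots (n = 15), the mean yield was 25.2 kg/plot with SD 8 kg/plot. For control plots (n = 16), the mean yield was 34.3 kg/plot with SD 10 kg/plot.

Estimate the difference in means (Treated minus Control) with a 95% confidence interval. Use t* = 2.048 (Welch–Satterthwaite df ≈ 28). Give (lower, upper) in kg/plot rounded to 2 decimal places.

Per-group SEs: s₁/√n₁ = 8/√15 = 2.0656, s₂/√n₂ = 10/√16 = 2.5000.
Unpooled SE of the difference: √(4.26670336 + 6.25) = 3.2429.
Margin of error = t* · SE = 2.048 × 3.2429 = 6.6415.
x̄₁ − x̄₂ = 25.2 − 34.3 = -9.1000.
CI: -9.1000 ± 6.6415 = (-15.74, -2.46).

(-15.74, -2.46)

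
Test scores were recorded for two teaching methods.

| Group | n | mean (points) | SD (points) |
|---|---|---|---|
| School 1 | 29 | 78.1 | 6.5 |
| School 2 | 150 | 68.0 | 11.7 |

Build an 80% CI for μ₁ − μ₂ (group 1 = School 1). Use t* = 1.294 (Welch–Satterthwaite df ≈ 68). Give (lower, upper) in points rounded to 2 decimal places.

Standard errors of each mean: 6.5/√29 = 1.2070 and 11.7/√150 = 0.9553.
SE(x̄₁ − x̄₂) = √(1.2070² + 0.9553²) = 1.5393 for independent samples with unequal variances.
With t* = 1.294, the margin is 1.294 × 1.5393 = 1.9919.
x̄₁ − x̄₂ = 78.1 − 68.0 = 10.1000; the interval is 10.1000 ± 1.9919 = (8.11, 12.09).

(8.11, 12.09)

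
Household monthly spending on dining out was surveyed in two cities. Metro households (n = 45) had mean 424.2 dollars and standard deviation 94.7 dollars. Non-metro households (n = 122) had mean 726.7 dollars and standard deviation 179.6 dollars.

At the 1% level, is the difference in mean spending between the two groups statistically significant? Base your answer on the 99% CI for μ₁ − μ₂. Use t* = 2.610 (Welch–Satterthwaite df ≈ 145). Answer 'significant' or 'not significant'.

Per-group SEs: s₁/√n₁ = 94.7/√45 = 14.1170, s₂/√n₂ = 179.6/√122 = 16.2602.
Unpooled SE of the difference: √(199.289689 + 264.39410404) = 21.5333.
Margin of error = t* · SE = 2.610 × 21.5333 = 56.2019.
x̄₁ − x̄₂ = 424.2 − 726.7 = -302.5000.
CI: -302.5000 ± 56.2019 = (-358.7019, -246.2981).
The interval (-358.7019, -246.2981) does not contain 0, so the difference is significant.

significant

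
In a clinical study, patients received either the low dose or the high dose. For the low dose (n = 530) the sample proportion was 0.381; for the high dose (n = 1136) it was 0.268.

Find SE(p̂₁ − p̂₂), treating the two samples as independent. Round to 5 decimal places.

0.02485

Each SE is √(p̂(1−p̂)/n): √(0.3810·0.6190/530) = 0.02109 and √(0.2680·0.7320/1136) = 0.01314.
SE(p̂₁ − p̂₂) = √(SE₁² + SE₂²) = √(0.0004447881 + 0.0001726596) = 0.02485, since the two samples are independent.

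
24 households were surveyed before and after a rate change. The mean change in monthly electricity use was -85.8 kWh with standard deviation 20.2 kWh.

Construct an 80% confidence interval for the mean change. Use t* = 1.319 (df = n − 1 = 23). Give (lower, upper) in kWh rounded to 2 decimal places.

This is a matched-pairs design, so SE = s_d/√n = 20.2/√24 = 4.1233.
Margin = 1.319 × 4.1233 = 5.4386; the interval is -85.8 ± 5.4386 = (-91.24, -80.36).

(-91.24, -80.36)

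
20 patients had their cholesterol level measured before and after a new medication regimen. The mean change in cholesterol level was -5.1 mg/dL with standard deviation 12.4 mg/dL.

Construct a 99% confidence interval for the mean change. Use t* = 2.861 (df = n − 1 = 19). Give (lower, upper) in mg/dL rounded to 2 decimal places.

Paired design: SE = s_d/√n = 12.4/√20 = 2.7727.
t* = 2.861; margin of error = 2.861 × 2.7727 = 7.9327.
-5.1 ± 7.9327 → (-13.03, 2.83).

(-13.03, 2.83)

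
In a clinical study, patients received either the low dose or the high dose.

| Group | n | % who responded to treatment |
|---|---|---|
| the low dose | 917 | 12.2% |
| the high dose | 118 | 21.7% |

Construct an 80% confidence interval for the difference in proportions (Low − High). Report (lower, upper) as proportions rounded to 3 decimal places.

(-0.146, -0.044)

The two standard errors are √(0.1220×0.8780/917) = 0.01081 and √(0.2170×0.7830/118) = 0.03795.
Because the samples are independent, SE_diff = √(0.01081² + 0.03795²) = 0.03946.
Using z* = 1.282 for 80%, ME = 1.282 × 0.03946 = 0.05059.
p̂₁ − p̂₂ = -0.0950; interval -0.0950 ± 0.05059 gives (-0.146, -0.044).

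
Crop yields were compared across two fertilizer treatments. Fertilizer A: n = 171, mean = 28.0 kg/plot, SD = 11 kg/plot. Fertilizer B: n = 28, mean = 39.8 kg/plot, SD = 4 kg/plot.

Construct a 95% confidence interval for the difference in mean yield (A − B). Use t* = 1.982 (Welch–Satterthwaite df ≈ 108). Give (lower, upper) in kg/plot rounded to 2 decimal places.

Per-group SEs: s₁/√n₁ = 11/√171 = 0.8412, s₂/√n₂ = 4/√28 = 0.7559.
Unpooled SE of the difference: √(0.70761744 + 0.57138481) = 1.1309.
Margin of error = t* · SE = 1.982 × 1.1309 = 2.2414.
x̄₁ − x̄₂ = 28.0 − 39.8 = -11.8000.
CI: -11.8000 ± 2.2414 = (-14.04, -9.56).

(-14.04, -9.56)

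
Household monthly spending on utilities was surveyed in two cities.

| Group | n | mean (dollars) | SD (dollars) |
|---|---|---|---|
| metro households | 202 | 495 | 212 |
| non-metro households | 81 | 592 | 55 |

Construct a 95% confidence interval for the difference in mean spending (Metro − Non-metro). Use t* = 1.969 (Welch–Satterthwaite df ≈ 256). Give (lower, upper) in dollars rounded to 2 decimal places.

SE₁ = s₁/√n₁ = 212/√202 = 14.9163; SE₂ = 55/√81 = 6.1111.
Independent samples, unequal variances: SE_diff = √(SE₁² + SE₂²) = √(222.49600569 + 37.34554321) = 16.1196.
t* = 1.969, so margin of error = 1.969 × 16.1196 = 31.7395.
Difference in means = 495 − 592 = -97.0000.
-97.0000 ± 31.7395 → (-128.74, -65.26).

(-128.74, -65.26)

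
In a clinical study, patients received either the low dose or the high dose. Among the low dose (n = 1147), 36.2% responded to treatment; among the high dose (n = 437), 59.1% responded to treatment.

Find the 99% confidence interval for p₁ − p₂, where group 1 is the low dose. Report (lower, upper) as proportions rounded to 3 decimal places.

(-0.300, -0.158)

SE₁ = √(p̂₁(1−p̂₁)/n₁) = √(0.3620·0.6380/1147) = 0.01419; SE₂ = √(0.5910·0.4090/437) = 0.02352.
Independent samples: SE of the difference = √(SE₁² + SE₂²) = √(0.0002013561 + 0.0005531904) = 0.02747.
z* for 99% confidence is 2.576, so the margin of error is 2.576 × 0.02747 = 0.07076.
Point estimate p̂₁ − p̂₂ = 0.3620 − 0.5910 = -0.2290.
-0.2290 ± 0.07076 → (-0.300, -0.158).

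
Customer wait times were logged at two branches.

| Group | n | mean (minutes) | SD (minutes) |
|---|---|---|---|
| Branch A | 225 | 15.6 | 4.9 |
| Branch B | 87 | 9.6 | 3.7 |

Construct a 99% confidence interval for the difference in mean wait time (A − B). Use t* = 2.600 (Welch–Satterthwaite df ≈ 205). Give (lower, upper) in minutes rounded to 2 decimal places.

(4.66, 7.34)

Per-group SEs: s₁/√n₁ = 4.9/√225 = 0.3267, s₂/√n₂ = 3.7/√87 = 0.3967.
Unpooled SE of the difference: √(0.10673289 + 0.15737089) = 0.5139.
Margin of error = t* · SE = 2.600 × 0.5139 = 1.3361.
x̄₁ − x̄₂ = 15.6 − 9.6 = 6.0000.
CI: 6.0000 ± 1.3361 = (4.66, 7.34).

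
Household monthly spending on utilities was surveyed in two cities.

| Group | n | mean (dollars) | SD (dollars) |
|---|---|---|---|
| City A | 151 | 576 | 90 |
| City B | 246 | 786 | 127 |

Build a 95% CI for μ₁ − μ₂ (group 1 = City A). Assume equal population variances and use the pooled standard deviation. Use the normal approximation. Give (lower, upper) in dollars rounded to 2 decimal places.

(-233.17, -186.83)

s_p = √[((n₁−1)s₁² + (n₂−1)s₂²)/(n₁+n₂−2)] = √[(150·90² + 245·127²)/395] = 114.3679.
SE = 114.3679·√(1/151 + 1/246) = 11.8234.
With z* = 1.960, margin = 1.960 × 11.8234 = 23.1739.
x̄₁ − x̄₂ = 576 − 786 = -210.0000; interval -210.0000 ± 23.1739 = (-233.17, -186.83).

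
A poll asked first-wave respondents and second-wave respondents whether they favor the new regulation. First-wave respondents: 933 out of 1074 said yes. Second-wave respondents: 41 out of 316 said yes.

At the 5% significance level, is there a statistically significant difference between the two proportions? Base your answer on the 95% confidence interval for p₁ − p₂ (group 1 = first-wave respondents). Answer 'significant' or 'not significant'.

significant

p̂₁ = 933/1074 = 0.8687 and p̂₂ = 41/316 = 0.1297.
SE₁ = √(p̂₁(1−p̂₁)/n₁) = √(0.8687·0.1313/1074) = 0.01031; SE₂ = √(0.1297·0.8703/316) = 0.01890.
Independent samples: SE of the difference = √(SE₁² + SE₂²) = √(0.0001062961 + 0.00035721) = 0.02153.
z* for 95% confidence is 1.960, so the margin of error is 1.960 × 0.02153 = 0.04220.
Point estimate p̂₁ − p̂₂ = 0.8687 − 0.1297 = 0.7390.
0.7390 ± 0.04220 → (0.69680, 0.78120).
The interval (0.69680, 0.78120) does not contain 0, so the difference is significant.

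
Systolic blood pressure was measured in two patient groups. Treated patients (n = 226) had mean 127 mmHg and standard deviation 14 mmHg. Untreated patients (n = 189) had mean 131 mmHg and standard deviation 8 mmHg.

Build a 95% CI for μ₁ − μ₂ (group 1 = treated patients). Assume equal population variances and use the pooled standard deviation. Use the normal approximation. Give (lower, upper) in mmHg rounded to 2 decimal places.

s_p = √[((n₁−1)s₁² + (n₂−1)s₂²)/(n₁+n₂−2)] = √[(225·14² + 188·8²)/413] = 11.6582.
SE = 11.6582·√(1/226 + 1/189) = 1.1491.
With z* = 1.960, margin = 1.960 × 1.1491 = 2.2522.
x̄₁ − x̄₂ = 127 − 131 = -4.0000; interval -4.0000 ± 2.2522 = (-6.25, -1.75).

(-6.25, -1.75)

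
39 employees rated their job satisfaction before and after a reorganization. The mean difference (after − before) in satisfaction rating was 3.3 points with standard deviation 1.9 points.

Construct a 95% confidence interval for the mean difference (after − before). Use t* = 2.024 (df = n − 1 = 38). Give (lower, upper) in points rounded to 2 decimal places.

(2.68, 3.92)

Paired design: SE = s_d/√n = 1.9/√39 = 0.3042.
t* = 2.024; margin of error = 2.024 × 0.3042 = 0.6157.
3.3 ± 0.6157 → (2.68, 3.92).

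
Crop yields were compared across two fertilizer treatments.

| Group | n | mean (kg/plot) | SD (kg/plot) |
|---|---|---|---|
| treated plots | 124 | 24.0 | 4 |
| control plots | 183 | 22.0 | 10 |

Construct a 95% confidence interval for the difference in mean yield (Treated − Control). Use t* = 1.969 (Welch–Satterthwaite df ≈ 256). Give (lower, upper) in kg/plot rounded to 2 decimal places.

Standard errors of each mean: 4/√124 = 0.3592 and 10/√183 = 0.7392.
SE(x̄₁ − x̄₂) = √(0.3592² + 0.7392²) = 0.8219 for independent samples with unequal variances.
With t* = 1.969, the margin is 1.969 × 0.8219 = 1.6183.
x̄₁ − x̄₂ = 24.0 − 22.0 = 2.0000; the interval is 2.0000 ± 1.6183 = (0.38, 3.62).

(0.38, 3.62)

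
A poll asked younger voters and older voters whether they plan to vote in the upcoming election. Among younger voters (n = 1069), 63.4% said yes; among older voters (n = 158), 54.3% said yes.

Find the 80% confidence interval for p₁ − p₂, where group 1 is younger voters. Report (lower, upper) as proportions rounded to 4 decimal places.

(0.0368, 0.1452)

The two standard errors are √(0.6340×0.3660/1069) = 0.01473 and √(0.5430×0.4570/158) = 0.03963.
Because the samples are independent, SE_diff = √(0.01473² + 0.03963²) = 0.04228.
Using z* = 1.282 for 80%, ME = 1.282 × 0.04228 = 0.05420.
p̂₁ − p̂₂ = 0.0910; interval 0.0910 ± 0.05420 gives (0.0368, 0.1452).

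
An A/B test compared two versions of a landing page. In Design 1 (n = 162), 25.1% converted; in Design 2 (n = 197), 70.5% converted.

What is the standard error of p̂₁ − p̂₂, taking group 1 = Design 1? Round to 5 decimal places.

0.04708

Each SE is √(p̂(1−p̂)/n): √(0.2510·0.7490/162) = 0.03407 and √(0.7050·0.2950/197) = 0.03249.
SE(p̂₁ − p̂₂) = √(SE₁² + SE₂²) = √(0.0011607649 + 0.0010556001) = 0.04708, since the two samples are independent.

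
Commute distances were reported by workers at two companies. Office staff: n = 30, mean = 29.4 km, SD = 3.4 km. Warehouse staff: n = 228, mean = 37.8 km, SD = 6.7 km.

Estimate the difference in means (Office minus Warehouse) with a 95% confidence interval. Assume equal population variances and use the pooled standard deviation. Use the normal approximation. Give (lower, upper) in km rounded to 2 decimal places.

(-10.84, -5.96)

s_p = √[((n₁−1)s₁² + (n₂−1)s₂²)/(n₁+n₂−2)] = √[(29·3.4² + 227·6.7²)/256] = 6.4120.
SE = 6.4120·√(1/30 + 1/228) = 1.2453.
With z* = 1.960, margin = 1.960 × 1.2453 = 2.4408.
x̄₁ − x̄₂ = 29.4 − 37.8 = -8.4000; interval -8.4000 ± 2.4408 = (-10.84, -5.96).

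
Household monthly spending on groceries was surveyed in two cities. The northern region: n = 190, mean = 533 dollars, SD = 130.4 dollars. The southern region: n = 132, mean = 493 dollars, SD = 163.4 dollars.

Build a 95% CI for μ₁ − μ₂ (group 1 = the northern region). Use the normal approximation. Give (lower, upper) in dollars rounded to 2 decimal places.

(6.52, 73.48)

SE₁ = s₁/√n₁ = 130.4/√190 = 9.4602; SE₂ = 163.4/√132 = 14.2221.
Independent samples, unequal variances: SE_diff = √(SE₁² + SE₂²) = √(89.49538404 + 202.26812841) = 17.0811.
z* = 1.960, so margin of error = 1.960 × 17.0811 = 33.4790.
Difference in means = 533 − 493 = 40.0000.
40.0000 ± 33.4790 → (6.52, 73.48).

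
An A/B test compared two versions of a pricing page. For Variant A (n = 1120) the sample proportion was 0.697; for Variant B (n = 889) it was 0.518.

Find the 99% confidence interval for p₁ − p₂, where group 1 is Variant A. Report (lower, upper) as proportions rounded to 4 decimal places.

SE₁ = √(p̂₁(1−p̂₁)/n₁) = √(0.6970·0.3030/1120) = 0.01373; SE₂ = √(0.5180·0.4820/889) = 0.01676.
Independent samples: SE of the difference = √(SE₁² + SE₂²) = √(0.0001885129 + 0.0002808976) = 0.02167.
z* for 99% confidence is 2.576, so the margin of error is 2.576 × 0.02167 = 0.05582.
Point estimate p̂₁ − p̂₂ = 0.6970 − 0.5180 = 0.1790.
0.1790 ± 0.05582 → (0.1232, 0.2348).

(0.1232, 0.2348)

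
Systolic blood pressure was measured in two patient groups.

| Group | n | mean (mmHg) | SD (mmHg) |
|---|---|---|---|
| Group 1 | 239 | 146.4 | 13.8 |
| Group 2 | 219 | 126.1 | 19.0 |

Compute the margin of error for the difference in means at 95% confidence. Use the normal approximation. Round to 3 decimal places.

3.065

SE₁ = s₁/√n₁ = 13.8/√239 = 0.8926; SE₂ = 19.0/√219 = 1.2839.
Independent samples, unequal variances: SE_diff = √(SE₁² + SE₂²) = √(0.79673476 + 1.64839921) = 1.5637.
z* = 1.960, so margin of error = 1.960 × 1.5637 = 3.0649.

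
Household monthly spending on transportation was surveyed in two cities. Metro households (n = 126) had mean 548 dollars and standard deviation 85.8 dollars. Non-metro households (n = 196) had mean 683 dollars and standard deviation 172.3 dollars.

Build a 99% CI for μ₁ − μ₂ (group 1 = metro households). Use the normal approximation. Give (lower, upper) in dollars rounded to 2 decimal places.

Standard errors of each mean: 85.8/√126 = 7.6437 and 172.3/√196 = 12.3071.
SE(x̄₁ − x̄₂) = √(7.6437² + 12.3071²) = 14.4876 for independent samples with unequal variances.
With z* = 2.576, the margin is 2.576 × 14.4876 = 37.3201.
x̄₁ − x̄₂ = 548 − 683 = -135.0000; the interval is -135.0000 ± 37.3201 = (-172.32, -97.68).

(-172.32, -97.68)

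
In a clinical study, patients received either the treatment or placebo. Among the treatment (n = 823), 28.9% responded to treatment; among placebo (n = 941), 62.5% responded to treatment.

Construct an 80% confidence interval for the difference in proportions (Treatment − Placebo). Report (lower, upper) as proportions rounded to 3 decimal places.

(-0.365, -0.307)

SE₁ = √(p̂₁(1−p̂₁)/n₁) = √(0.2890·0.7110/823) = 0.01580; SE₂ = √(0.6250·0.3750/941) = 0.01578.
Independent samples: SE of the difference = √(SE₁² + SE₂²) = √(0.00024964 + 0.0002490084) = 0.02233.
z* for 80% confidence is 1.282, so the margin of error is 1.282 × 0.02233 = 0.02863.
Point estimate p̂₁ − p̂₂ = 0.2890 − 0.6250 = -0.3360.
-0.3360 ± 0.02863 → (-0.365, -0.307).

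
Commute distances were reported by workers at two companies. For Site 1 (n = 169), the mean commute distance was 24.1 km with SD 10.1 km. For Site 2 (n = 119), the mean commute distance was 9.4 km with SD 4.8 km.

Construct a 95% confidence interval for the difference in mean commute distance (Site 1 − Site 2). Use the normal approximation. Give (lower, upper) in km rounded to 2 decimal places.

Standard errors of each mean: 10.1/√169 = 0.7769 and 4.8/√119 = 0.4400.
SE(x̄₁ − x̄₂) = √(0.7769² + 0.4400²) = 0.8928 for independent samples with unequal variances.
With z* = 1.960, the margin is 1.960 × 0.8928 = 1.7499.
x̄₁ − x̄₂ = 24.1 − 9.4 = 14.7000; the interval is 14.7000 ± 1.7499 = (12.95, 16.45).

(12.95, 16.45)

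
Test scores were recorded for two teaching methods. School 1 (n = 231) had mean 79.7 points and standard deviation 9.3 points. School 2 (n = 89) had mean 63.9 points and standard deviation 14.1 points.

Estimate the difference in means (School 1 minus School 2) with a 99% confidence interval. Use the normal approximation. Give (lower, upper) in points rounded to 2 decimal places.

(11.64, 19.96)

SE₁ = s₁/√n₁ = 9.3/√231 = 0.6119; SE₂ = 14.1/√89 = 1.4946.
Independent samples, unequal variances: SE_diff = √(SE₁² + SE₂²) = √(0.37442161 + 2.23382916) = 1.6150.
z* = 2.576, so margin of error = 2.576 × 1.6150 = 4.1602.
Difference in means = 79.7 − 63.9 = 15.8000.
15.8000 ± 4.1602 → (11.64, 19.96).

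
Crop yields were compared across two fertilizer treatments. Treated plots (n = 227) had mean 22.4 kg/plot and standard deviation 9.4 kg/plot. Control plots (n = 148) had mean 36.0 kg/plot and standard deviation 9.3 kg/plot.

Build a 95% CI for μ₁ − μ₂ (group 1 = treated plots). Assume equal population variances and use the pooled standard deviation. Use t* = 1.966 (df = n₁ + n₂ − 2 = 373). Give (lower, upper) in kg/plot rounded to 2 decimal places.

(-15.54, -11.66)

Pooled variance s_p² = [226·9.4² + 147·9.3²] / (227+148−2) = 87.6230, so s_p = 9.3607.
SE_diff = s_p·√(1/n₁ + 1/n₂) = 9.3607·√(1/227 + 1/148) = 0.9890.
t* = 1.966; margin = 1.966 × 0.9890 = 1.9444.
Difference = 22.4 − 36.0 = -13.6000.
-13.6000 ± 1.9444 → (-15.54, -11.66).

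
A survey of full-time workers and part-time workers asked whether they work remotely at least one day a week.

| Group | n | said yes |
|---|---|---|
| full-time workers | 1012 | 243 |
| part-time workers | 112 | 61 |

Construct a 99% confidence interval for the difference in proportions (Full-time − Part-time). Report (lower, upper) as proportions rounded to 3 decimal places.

Sample proportions: 243/1012 = 0.2401, 61/112 = 0.5446.
Each SE is √(p̂(1−p̂)/n): √(0.2401·0.7599/1012) = 0.01343 and √(0.5446·0.4554/112) = 0.04706.
SE(p̂₁ − p̂₂) = √(SE₁² + SE₂²) = √(0.0001803649 + 0.0022146436) = 0.04894, since the two samples are independent.
At 99% confidence z* = 2.576; margin = 2.576 × 0.04894 = 0.12607.
The difference is 0.2401 − 0.5446 = -0.3045, so the interval is -0.3045 ± 0.12607 = (-0.431, -0.178).

(-0.431, -0.178)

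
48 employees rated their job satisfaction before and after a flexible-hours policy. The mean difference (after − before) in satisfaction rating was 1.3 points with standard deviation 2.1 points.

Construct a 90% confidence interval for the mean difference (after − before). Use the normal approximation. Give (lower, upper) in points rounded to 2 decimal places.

Paired design: SE = s_d/√n = 2.1/√48 = 0.3031.
z* = 1.645; margin of error = 1.645 × 0.3031 = 0.4986.
1.3 ± 0.4986 → (0.80, 1.80).

(0.80, 1.80)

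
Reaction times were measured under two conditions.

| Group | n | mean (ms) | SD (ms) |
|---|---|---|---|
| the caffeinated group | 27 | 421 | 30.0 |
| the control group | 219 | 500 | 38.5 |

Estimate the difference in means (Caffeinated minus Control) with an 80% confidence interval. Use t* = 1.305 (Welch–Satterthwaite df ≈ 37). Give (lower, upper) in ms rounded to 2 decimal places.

(-87.26, -70.74)

Per-group SEs: s₁/√n₁ = 30.0/√27 = 5.7735, s₂/√n₂ = 38.5/√219 = 2.6016.
Unpooled SE of the difference: √(33.33330225 + 6.76832256) = 6.3326.
Margin of error = t* · SE = 1.305 × 6.3326 = 8.2640.
x̄₁ − x̄₂ = 421 − 500 = -79.0000.
CI: -79.0000 ± 8.2640 = (-87.26, -70.74).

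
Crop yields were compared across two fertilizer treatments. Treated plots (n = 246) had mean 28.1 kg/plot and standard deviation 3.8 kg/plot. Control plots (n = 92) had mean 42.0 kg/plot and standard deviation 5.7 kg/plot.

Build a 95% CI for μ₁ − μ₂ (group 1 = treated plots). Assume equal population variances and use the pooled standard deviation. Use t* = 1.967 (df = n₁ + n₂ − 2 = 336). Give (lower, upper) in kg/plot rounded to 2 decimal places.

(-14.96, -12.84)

s_p = √[((n₁−1)s₁² + (n₂−1)s₂²)/(n₁+n₂−2)] = √[(245·3.8² + 91·5.7²)/336] = 4.3964.
SE = 4.3964·√(1/246 + 1/92) = 0.5373.
With t* = 1.967, margin = 1.967 × 0.5373 = 1.0569.
x̄₁ − x̄₂ = 28.1 − 42.0 = -13.9000; interval -13.9000 ± 1.0569 = (-14.96, -12.84).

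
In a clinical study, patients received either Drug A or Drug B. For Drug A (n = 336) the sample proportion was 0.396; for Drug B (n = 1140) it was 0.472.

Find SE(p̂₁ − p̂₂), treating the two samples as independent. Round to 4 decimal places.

0.0305

Each SE is √(p̂(1−p̂)/n): √(0.3960·0.6040/336) = 0.02668 and √(0.4720·0.5280/1140) = 0.01479.
SE(p̂₁ − p̂₂) = √(SE₁² + SE₂²) = √(0.0007118224 + 0.0002187441) = 0.03051, since the two samples are independent.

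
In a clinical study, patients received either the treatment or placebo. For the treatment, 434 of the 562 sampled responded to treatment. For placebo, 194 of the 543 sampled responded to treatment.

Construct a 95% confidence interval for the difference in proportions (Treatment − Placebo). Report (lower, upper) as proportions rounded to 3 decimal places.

(0.362, 0.468)

p̂₁ = 434/562 = 0.7722 and p̂₂ = 194/543 = 0.3573.
SE₁ = √(p̂₁(1−p̂₁)/n₁) = √(0.7722·0.2278/562) = 0.01769; SE₂ = √(0.3573·0.6427/543) = 0.02056.
Independent samples: SE of the difference = √(SE₁² + SE₂²) = √(0.0003129361 + 0.0004227136) = 0.02712.
z* for 95% confidence is 1.960, so the margin of error is 1.960 × 0.02712 = 0.05316.
Point estimate p̂₁ − p̂₂ = 0.7722 − 0.3573 = 0.4149.
0.4149 ± 0.05316 → (0.362, 0.468).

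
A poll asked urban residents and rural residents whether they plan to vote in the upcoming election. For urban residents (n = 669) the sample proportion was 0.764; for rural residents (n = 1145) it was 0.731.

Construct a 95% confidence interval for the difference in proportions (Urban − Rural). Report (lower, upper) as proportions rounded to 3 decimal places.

SE₁ = √(p̂₁(1−p̂₁)/n₁) = √(0.7640·0.2360/669) = 0.01642; SE₂ = √(0.7310·0.2690/1145) = 0.01310.
Independent samples: SE of the difference = √(SE₁² + SE₂²) = √(0.0002696164 + 0.00017161) = 0.02101.
z* for 95% confidence is 1.960, so the margin of error is 1.960 × 0.02101 = 0.04118.
Point estimate p̂₁ − p̂₂ = 0.7640 − 0.7310 = 0.0330.
0.0330 ± 0.04118 → (-0.008, 0.074).

(-0.008, 0.074)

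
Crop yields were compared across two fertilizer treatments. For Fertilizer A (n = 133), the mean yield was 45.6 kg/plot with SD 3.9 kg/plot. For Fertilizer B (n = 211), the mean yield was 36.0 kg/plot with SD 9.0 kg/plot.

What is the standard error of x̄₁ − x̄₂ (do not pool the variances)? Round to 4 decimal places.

Per-group SEs: s₁/√n₁ = 3.9/√133 = 0.3382, s₂/√n₂ = 9.0/√211 = 0.6196.
Unpooled SE of the difference: √(0.11437924 + 0.38390416) = 0.7059.

0.7059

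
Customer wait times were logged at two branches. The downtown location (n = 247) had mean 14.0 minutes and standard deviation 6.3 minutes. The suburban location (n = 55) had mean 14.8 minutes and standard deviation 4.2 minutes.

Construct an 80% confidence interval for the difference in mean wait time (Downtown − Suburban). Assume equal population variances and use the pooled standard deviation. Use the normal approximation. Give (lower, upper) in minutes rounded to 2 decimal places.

Pooled variance s_p² = [246·6.3² + 54·4.2²] / (247+55−2) = 35.7210, so s_p = 5.9767.
SE_diff = s_p·√(1/n₁ + 1/n₂) = 5.9767·√(1/247 + 1/55) = 0.8911.
z* = 1.282; margin = 1.282 × 0.8911 = 1.1424.
Difference = 14.0 − 14.8 = -0.8000.
-0.8000 ± 1.1424 → (-1.94, 0.34).

(-1.94, 0.34)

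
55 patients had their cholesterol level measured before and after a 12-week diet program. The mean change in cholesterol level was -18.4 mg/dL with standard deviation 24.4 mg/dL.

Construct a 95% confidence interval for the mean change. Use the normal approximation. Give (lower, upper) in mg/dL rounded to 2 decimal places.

Paired design: SE = s_d/√n = 24.4/√55 = 3.2901.
z* = 1.960; margin of error = 1.960 × 3.2901 = 6.4486.
-18.4 ± 6.4486 → (-24.85, -11.95).

(-24.85, -11.95)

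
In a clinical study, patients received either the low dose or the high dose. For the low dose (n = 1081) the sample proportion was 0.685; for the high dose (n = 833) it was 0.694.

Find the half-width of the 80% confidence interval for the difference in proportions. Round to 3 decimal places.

0.027

The two standard errors are √(0.6850×0.3150/1081) = 0.01413 and √(0.6940×0.3060/833) = 0.01597.
Because the samples are independent, SE_diff = √(0.01413² + 0.01597²) = 0.02132.
Using z* = 1.282 for 80%, ME = 1.282 × 0.02132 = 0.02733.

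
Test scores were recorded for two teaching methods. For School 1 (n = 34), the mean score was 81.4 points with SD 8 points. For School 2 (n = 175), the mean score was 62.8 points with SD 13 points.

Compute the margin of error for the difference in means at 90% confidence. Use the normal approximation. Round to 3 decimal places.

2.776

Standard errors of each mean: 8/√34 = 1.3720 and 13/√175 = 0.9827.
SE(x̄₁ − x̄₂) = √(1.3720² + 0.9827²) = 1.6876 for independent samples with unequal variances.
With z* = 1.645, the margin is 1.645 × 1.6876 = 2.7761.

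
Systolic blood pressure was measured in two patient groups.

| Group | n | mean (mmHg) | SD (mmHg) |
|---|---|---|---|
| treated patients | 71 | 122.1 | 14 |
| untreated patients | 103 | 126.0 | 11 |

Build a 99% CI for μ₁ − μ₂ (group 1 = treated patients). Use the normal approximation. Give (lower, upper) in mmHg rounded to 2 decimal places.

Standard errors of each mean: 14/√71 = 1.6615 and 11/√103 = 1.0839.
SE(x̄₁ − x̄₂) = √(1.6615² + 1.0839²) = 1.9838 for independent samples with unequal variances.
With z* = 2.576, the margin is 2.576 × 1.9838 = 5.1103.
x̄₁ − x̄₂ = 122.1 − 126.0 = -3.9000; the interval is -3.9000 ± 5.1103 = (-9.01, 1.21).

(-9.01, 1.21)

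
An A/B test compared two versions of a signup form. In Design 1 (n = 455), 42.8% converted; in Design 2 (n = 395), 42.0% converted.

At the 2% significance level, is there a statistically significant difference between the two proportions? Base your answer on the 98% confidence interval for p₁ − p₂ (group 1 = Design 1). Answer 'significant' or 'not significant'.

not significant

The two standard errors are √(0.4280×0.5720/455) = 0.02320 and √(0.4200×0.5800/395) = 0.02483.
Because the samples are independent, SE_diff = √(0.02320² + 0.02483²) = 0.03398.
Using z* = 2.326 for 98%, ME = 2.326 × 0.03398 = 0.07904.
p̂₁ − p̂₂ = 0.0080; interval 0.0080 ± 0.07904 gives (-0.07104, 0.08704).
The interval (-0.07104, 0.08704) contains 0, so the difference is not significant.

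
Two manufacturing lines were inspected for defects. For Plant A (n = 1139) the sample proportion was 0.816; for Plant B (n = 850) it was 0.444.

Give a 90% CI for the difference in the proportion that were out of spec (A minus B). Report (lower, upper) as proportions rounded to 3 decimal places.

(0.338, 0.406)

Each SE is √(p̂(1−p̂)/n): √(0.8160·0.1840/1139) = 0.01148 and √(0.4440·0.5560/850) = 0.01704.
SE(p̂₁ − p̂₂) = √(SE₁² + SE₂²) = √(0.0001317904 + 0.0002903616) = 0.02055, since the two samples are independent.
At 90% confidence z* = 1.645; margin = 1.645 × 0.02055 = 0.03380.
The difference is 0.8160 − 0.4440 = 0.3720, so the interval is 0.3720 ± 0.03380 = (0.338, 0.406).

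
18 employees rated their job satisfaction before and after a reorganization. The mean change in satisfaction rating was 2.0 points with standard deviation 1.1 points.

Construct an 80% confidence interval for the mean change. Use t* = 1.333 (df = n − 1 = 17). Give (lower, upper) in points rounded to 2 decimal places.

This is a matched-pairs design, so SE = s_d/√n = 1.1/√18 = 0.2593.
Margin = 1.333 × 0.2593 = 0.3456; the interval is 2.0 ± 0.3456 = (1.65, 2.35).

(1.65, 2.35)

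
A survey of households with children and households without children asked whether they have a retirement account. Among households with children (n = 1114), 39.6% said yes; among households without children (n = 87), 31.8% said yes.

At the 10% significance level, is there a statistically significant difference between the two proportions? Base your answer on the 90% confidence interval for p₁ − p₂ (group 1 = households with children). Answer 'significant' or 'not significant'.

Each SE is √(p̂(1−p̂)/n): √(0.3960·0.6040/1114) = 0.01465 and √(0.3180·0.6820/87) = 0.04993.
SE(p̂₁ − p̂₂) = √(SE₁² + SE₂²) = √(0.0002146225 + 0.0024930049) = 0.05203, since the two samples are independent.
At 90% confidence z* = 1.645; margin = 1.645 × 0.05203 = 0.08559.
The difference is 0.3960 − 0.3180 = 0.0780, so the interval is 0.0780 ± 0.08559 = (-0.00759, 0.16359).
The interval (-0.00759, 0.16359) contains 0, so the difference is not significant.

not significant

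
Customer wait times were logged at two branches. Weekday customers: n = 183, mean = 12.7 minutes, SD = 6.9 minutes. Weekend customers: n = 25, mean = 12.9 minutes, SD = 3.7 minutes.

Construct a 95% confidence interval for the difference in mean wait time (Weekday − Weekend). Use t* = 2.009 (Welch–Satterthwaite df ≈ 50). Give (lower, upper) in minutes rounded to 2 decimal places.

(-2.01, 1.61)

SE₁ = s₁/√n₁ = 6.9/√183 = 0.5101; SE₂ = 3.7/√25 = 0.7400.
Independent samples, unequal variances: SE_diff = √(SE₁² + SE₂²) = √(0.26020201 + 0.5476) = 0.8988.
t* = 2.009, so margin of error = 2.009 × 0.8988 = 1.8057.
Difference in means = 12.7 − 12.9 = -0.2000.
-0.2000 ± 1.8057 → (-2.01, 1.61).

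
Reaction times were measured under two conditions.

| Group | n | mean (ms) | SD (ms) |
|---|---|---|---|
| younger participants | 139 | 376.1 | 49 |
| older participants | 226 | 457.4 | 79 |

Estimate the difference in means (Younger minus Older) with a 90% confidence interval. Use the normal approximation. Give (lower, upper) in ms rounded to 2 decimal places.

(-92.32, -70.28)

SE₁ = s₁/√n₁ = 49/√139 = 4.1561; SE₂ = 79/√226 = 5.2550.
Independent samples, unequal variances: SE_diff = √(SE₁² + SE₂²) = √(17.27316721 + 27.615025) = 6.6999.
z* = 1.645, so margin of error = 1.645 × 6.6999 = 11.0213.
Difference in means = 376.1 − 457.4 = -81.3000.
-81.3000 ± 11.0213 → (-92.32, -70.28).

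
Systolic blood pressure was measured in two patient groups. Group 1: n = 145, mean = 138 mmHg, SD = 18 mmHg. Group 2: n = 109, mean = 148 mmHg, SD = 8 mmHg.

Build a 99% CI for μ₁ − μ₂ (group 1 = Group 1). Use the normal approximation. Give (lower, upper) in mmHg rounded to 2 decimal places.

Per-group SEs: s₁/√n₁ = 18/√145 = 1.4948, s₂/√n₂ = 8/√109 = 0.7663.
Unpooled SE of the difference: √(2.23442704 + 0.58721569) = 1.6798.
Margin of error = z* · SE = 2.576 × 1.6798 = 4.3272.
x̄₁ − x̄₂ = 138 − 148 = -10.0000.
CI: -10.0000 ± 4.3272 = (-14.33, -5.67).

(-14.33, -5.67)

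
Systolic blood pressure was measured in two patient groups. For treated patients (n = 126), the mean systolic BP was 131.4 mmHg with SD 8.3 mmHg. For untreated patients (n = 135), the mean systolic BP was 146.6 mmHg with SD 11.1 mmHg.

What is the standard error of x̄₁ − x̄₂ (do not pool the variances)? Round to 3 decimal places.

Standard errors of each mean: 8.3/√126 = 0.7394 and 11.1/√135 = 0.9553.
SE(x̄₁ − x̄₂) = √(0.7394² + 0.9553²) = 1.2080 for independent samples with unequal variances.

1.208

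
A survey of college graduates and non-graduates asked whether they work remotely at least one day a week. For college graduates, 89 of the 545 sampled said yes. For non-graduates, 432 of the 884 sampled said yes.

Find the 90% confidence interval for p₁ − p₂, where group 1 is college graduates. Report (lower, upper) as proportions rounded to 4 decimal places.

(-0.3634, -0.2874)

p̂₁ = 89/545 = 0.1633 and p̂₂ = 432/884 = 0.4887.
SE₁ = √(p̂₁(1−p̂₁)/n₁) = √(0.1633·0.8367/545) = 0.01583; SE₂ = √(0.4887·0.5113/884) = 0.01681.
Independent samples: SE of the difference = √(SE₁² + SE₂²) = √(0.0002505889 + 0.0002825761) = 0.02309.
z* for 90% confidence is 1.645, so the margin of error is 1.645 × 0.02309 = 0.03798.
Point estimate p̂₁ − p̂₂ = 0.1633 − 0.4887 = -0.3254.
-0.3254 ± 0.03798 → (-0.3634, -0.2874).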